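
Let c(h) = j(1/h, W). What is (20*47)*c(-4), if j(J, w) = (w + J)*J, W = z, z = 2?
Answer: -1645/4 ≈ -411.25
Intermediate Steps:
W = 2
j(J, w) = J*(J + w) (j(J, w) = (J + w)*J = J*(J + w))
c(h) = (2 + 1/h)/h (c(h) = (1/h + 2)/h = (2 + 1/h)/h)
(20*47)*c(-4) = (20*47)*((1 + 2*(-4))/(-4)**2) = 940*((1 - 8)/16) = 940*((1/16)*(-7)) = 940*(-7/16) = -1645/4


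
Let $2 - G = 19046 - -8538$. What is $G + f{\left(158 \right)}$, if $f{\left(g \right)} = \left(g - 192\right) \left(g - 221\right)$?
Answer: $-25440$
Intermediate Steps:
$f{\left(g \right)} = \left(-221 + g\right) \left(-192 + g\right)$ ($f{\left(g \right)} = \left(g - 192\right) \left(-221 + g\right) = \left(-192 + g\right) \left(-221 + g\right) = \left(-221 + g\right) \left(-192 + g\right)$)
$G = -27582$ ($G = 2 - \left(19046 - -8538\right) = 2 - \left(19046 + 8538\right) = 2 - 27584 = -27582$)
$G + f{\left(158 \right)} = -27582 + \left(42432 + 158^{2} - 65254\right) = -27582 + \left(42432 + 24964 - 65254\right) = -27582 + 2142 = -25440$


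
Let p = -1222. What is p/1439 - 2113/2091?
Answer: -5595809/3008949 ≈ -1.8597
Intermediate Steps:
p/1439 - 2113/2091 = -1222/1439 - 2113/2091 = -5595809/3008949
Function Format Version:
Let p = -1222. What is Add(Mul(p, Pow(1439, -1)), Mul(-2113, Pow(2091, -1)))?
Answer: Rational(-5595809, 3008949) ≈ -1.8597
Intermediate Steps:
Add(Mul(p, Pow(1439, -1)), Mul(-2113, Pow(2091, -1))) = Add(Mul(-1222, Pow(1439, -1)), Mul(-2113, Pow(2091, -1))) = Add(Mul(-1222, Rational(1, 1439)), Mul(-2113, Rational(1, 2091))) = Add(Rational(-1222, 1439), Rational(-2113, 2091)) = Rational(-5595809, 3008949)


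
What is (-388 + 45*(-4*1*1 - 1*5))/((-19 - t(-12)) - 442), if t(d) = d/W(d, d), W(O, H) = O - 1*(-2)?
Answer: 3965/2311 ≈ 1.7157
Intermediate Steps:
W(O, H) = 2 + O (W(O, H) = O + 2 = 2 + O)
t(d) = d/(2 + d)
(-388 + 45*(-4*1*1 - 1*5))/((-19 - t(-12)) - 442) = (-388 + 45*(-4*1*1 - 1*5))/((-19 - (-12)/(2 - 12)) - 442) = (-388 + 45*(-4*1 - 5))/((-19 - (-12)/(-10)) - 442) = (-388 + 45*(-4 - 5))/((-19 - (-12)*(-1)/10) - 442) = (-388 + 45*(-9))/((-19 - 1*6/5) - 442) = (-388 - 405)/((-19 - 6/5) - 442) = -793/(-101/5 - 442) = -793/(-2311/5) = -793*(-5/2311) = 3965/2311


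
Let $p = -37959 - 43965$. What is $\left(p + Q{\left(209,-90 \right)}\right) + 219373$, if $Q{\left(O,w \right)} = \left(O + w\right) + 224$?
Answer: $137792$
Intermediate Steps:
$Q{\left(O,w \right)} = 224 + O + w$
$p = -81924$
$\left(p + Q{\left(209,-90 \right)}\right) + 219373 = \left(-81924 + \left(224 + 209 - 90\right)\right) + 219373 = \left(-81924 + 343\right) + 219373 = -81581 + 219373 = 137792$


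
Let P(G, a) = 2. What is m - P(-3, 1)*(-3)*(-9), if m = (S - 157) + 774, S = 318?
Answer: 881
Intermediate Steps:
m = 935 (m = (318 - 157) + 774 = 161 + 774 = 935)
m - P(-3, 1)*(-3)*(-9) = 935 - 2*(-3)*(-9) = 935 - (-6)*(-9) = 935 - 1*54 = 935 - 54 = 881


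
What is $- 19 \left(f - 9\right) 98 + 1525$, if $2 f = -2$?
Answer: $20145$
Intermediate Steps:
$f = -1$ ($f = \frac{1}{2} \left(-2\right) = -1$)
$- 19 \left(f - 9\right) 98 + 1525 = - 19 \left(-1 - 9\right) 98 + 1525 = \left(-19\right) \left(-10\right) 98 + 1525 = 190 \cdot 98 + 1525 = 18620 + 1525 = 20145$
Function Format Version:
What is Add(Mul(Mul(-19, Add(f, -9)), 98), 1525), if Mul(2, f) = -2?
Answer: 20145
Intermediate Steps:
f = -1 (f = Mul(Rational(1, 2), -2) = -1)
Add(Mul(Mul(-19, Add(f, -9)), 98), 1525) = Add(Mul(Mul(-19, Add(-1, -9)), 98), 1525) = Add(Mul(Mul(-19, -10), 98), 1525) = Add(Mul(190, 98), 1525) = Add(18620, 1525) = 20145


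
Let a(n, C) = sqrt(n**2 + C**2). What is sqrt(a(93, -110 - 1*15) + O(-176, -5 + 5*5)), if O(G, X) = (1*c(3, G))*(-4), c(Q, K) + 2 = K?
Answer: sqrt(712 + sqrt(24274)) ≈ 29.458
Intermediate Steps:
c(Q, K) = -2 + K
O(G, X) = 8 - 4*G (O(G, X) = (1*(-2 + G))*(-4) = (-2 + G)*(-4) = 8 - 4*G)
a(n, C) = sqrt(C**2 + n**2)
sqrt(a(93, -110 - 1*15) + O(-176, -5 + 5*5)) = sqrt(sqrt((-110 - 1*15)**2 + 93**2) + (8 - 4*(-176))) = sqrt(sqrt((-110 - 15)**2 + 8649) + (8 + 704)) = sqrt(sqrt((-125)**2 + 8649) + 712) = sqrt(sqrt(15625 + 8649) + 712) = sqrt(sqrt(24274) + 712) = sqrt(712 + sqrt(24274))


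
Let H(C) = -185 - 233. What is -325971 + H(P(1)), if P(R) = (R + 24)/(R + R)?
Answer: -326389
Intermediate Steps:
P(R) = (24 + R)/(2*R) (P(R) = (24 + R)/((2*R)) = (24 + R)*(1/(2*R)) = (24 + R)/(2*R))
H(C) = -418
-325971 + H(P(1)) = -325971 - 418 = -326389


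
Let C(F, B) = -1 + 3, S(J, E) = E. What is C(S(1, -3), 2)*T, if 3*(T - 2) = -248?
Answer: -484/3 ≈ -161.33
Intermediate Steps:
T = -242/3 (T = 2 + (⅓)*(-248) = 2 - 248/3 = -242/3 ≈ -80.667)
C(F, B) = 2
C(S(1, -3), 2)*T = 2*(-242/3) = -484/3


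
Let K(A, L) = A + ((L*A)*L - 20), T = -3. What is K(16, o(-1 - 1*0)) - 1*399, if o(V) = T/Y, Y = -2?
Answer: -367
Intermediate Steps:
o(V) = 3/2 (o(V) = -3/(-2) = -3*(-1/2) = 3/2)
K(A, L) = -20 + A + A*L**2 (K(A, L) = A + ((A*L)*L - 20) = A + (A*L**2 - 20) = A + (-20 + A*L**2) = -20 + A + A*L**2)
K(16, o(-1 - 1*0)) - 1*399 = (-20 + 16 + 16*(3/2)**2) - 1*399 = (-20 + 16 + 16*(9/4)) - 399 = (-20 + 16 + 36) - 399 = 32 - 399 = -367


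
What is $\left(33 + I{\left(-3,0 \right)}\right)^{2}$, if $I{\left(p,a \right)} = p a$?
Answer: $1089$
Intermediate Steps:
$I{\left(p,a \right)} = a p$
$\left(33 + I{\left(-3,0 \right)}\right)^{2} = \left(33 + 0 \left(-3\right)\right)^{2} = \left(33 + 0\right)^{2} = 33^{2} = 1089$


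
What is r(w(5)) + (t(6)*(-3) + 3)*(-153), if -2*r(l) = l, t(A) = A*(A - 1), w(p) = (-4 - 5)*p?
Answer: 26667/2 ≈ 13334.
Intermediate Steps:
w(p) = -9*p
t(A) = A*(-1 + A)
r(l) = -l/2
r(w(5)) + (t(6)*(-3) + 3)*(-153) = -(-9)*5/2 + ((6*(-1 + 6))*(-3) + 3)*(-153) = -½*(-45) + ((6*5)*(-3) + 3)*(-153) = 45/2 + (30*(-3) + 3)*(-153) = 45/2 + (-90 + 3)*(-153) = 45/2 - 87*(-153) = 45/2 + 13311 = 26667/2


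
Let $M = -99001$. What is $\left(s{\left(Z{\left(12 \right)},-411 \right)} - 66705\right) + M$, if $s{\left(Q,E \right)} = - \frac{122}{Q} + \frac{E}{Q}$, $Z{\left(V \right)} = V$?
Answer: $- \frac{1989005}{12} \approx -1.6575 \cdot 10^{5}$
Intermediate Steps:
$\left(s{\left(Z{\left(12 \right)},-411 \right)} - 66705\right) + M = \left(\frac{-122 - 411}{12} - 66705\right) - 99001 = \left(\frac{1}{12} \left(-533\right) - 66705\right) - 99001 = \left(- \frac{533}{12} - 66705\right) - 99001 = - \frac{800993}{12} - 99001 = - \frac{1989005}{12}$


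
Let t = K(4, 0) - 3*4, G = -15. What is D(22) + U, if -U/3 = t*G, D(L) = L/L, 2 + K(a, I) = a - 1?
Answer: -494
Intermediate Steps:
K(a, I) = -3 + a (K(a, I) = -2 + (a - 1) = -2 + (-1 + a) = -3 + a)
t = -11 (t = (-3 + 4) - 3*4 = 1 - 12 = -11)
D(L) = 1
U = -495 (U = -(-33)*(-15) = -3*165 = -495)
D(22) + U = 1 - 495 = -494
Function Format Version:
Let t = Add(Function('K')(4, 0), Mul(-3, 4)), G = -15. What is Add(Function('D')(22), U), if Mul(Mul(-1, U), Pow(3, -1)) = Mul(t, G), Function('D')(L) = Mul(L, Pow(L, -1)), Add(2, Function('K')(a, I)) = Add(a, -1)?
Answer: -494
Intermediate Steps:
Function('K')(a, I) = Add(-3, a) (Function('K')(a, I) = Add(-2, Add(a, -1)) = Add(-2, Add(-1, a)) = Add(-3, a))
t = -11 (t = Add(Add(-3, 4), Mul(-3, 4)) = Add(1, -12) = -11)
Function('D')(L) = 1
U = -495 (U = Mul(-3, Mul(-11, -15)) = Mul(-3, 165) = -495)
Add(Function('D')(22), U) = Add(1, -495) = -494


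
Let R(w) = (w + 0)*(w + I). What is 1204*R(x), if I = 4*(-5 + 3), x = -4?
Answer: 57792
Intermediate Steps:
I = -8 (I = 4*(-2) = -8)
R(w) = w*(-8 + w) (R(w) = (w + 0)*(w - 8) = w*(-8 + w))
1204*R(x) = 1204*(-4*(-8 - 4)) = 1204*(-4*(-12)) = 1204*48 = 57792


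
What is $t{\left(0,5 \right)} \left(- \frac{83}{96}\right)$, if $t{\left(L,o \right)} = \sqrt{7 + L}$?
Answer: $- \frac{83 \sqrt{7}}{96} \approx -2.2875$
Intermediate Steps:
$t{\left(0,5 \right)} \left(- \frac{83}{96}\right) = \sqrt{7 + 0} \left(- \frac{83}{96}\right) = \sqrt{7} \left(\left(-83\right) \frac{1}{96}\right) = \sqrt{7} \left(- \frac{83}{96}\right) = - \frac{83 \sqrt{7}}{96}$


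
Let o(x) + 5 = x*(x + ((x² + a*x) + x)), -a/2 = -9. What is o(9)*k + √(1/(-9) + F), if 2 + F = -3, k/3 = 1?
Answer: 7032 + I*√46/3 ≈ 7032.0 + 2.2608*I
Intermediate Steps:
k = 3 (k = 3*1 = 3)
a = 18 (a = -2*(-9) = 18)
F = -5 (F = -2 - 3 = -5)
o(x) = -5 + x*(x² + 20*x) (o(x) = -5 + x*(x + ((x² + 18*x) + x)) = -5 + x*(x + (x² + 19*x)) = -5 + x*(x² + 20*x))
o(9)*k + √(1/(-9) + F) = (-5 + 9³ + 20*9²)*3 + √(1/(-9) - 5) = (-5 + 729 + 20*81)*3 + √(-⅑ - 5) = (-5 + 729 + 1620)*3 + √(-46/9) = 2344*3 + I*√46/3 = 7032 + I*√46/3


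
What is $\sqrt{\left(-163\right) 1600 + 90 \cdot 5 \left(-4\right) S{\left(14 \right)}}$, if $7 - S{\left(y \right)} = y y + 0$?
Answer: $10 \sqrt{794} \approx 281.78$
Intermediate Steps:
$S{\left(y \right)} = 7 - y^{2}$ ($S{\left(y \right)} = 7 - \left(y y + 0\right) = 7 - \left(y^{2} + 0\right) = 7 - y^{2}$)
$\sqrt{\left(-163\right) 1600 + 90 \cdot 5 \left(-4\right) S{\left(14 \right)}} = \sqrt{\left(-163\right) 1600 + 90 \cdot 5 \left(-4\right) \left(7 - 14^{2}\right)} = \sqrt{-260800 + 90 \left(-20\right) \left(7 - 196\right)} = \sqrt{-260800 - 1800 \left(7 - 196\right)} = \sqrt{-260800 - -340200} = \sqrt{-260800 + 340200} = \sqrt{79400} = 10 \sqrt{794}$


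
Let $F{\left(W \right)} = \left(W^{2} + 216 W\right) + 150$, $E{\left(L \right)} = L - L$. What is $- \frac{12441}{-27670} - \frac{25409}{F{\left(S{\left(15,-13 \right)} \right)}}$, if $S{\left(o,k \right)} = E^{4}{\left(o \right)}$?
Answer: $- \frac{35060044}{207525} \approx -168.94$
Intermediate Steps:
$E{\left(L \right)} = 0$
$S{\left(o,k \right)} = 0$ ($S{\left(o,k \right)} = 0^{4} = 0$)
$F{\left(W \right)} = 150 + W^{2} + 216 W$
$- \frac{12441}{-27670} - \frac{25409}{F{\left(S{\left(15,-13 \right)} \right)}} = - \frac{12441}{-27670} - \frac{25409}{150 + 0^{2} + 216 \cdot 0} = \left(-12441\right) \left(- \frac{1}{27670}\right) - \frac{25409}{150 + 0 + 0} = \frac{12441}{27670} - \frac{25409}{150} = - \frac{35060044}{207525}$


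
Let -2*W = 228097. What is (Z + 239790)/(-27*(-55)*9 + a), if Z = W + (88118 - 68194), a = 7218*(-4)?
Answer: -291331/31014 ≈ -9.3935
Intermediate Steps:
W = -228097/2 (W = -½*228097 = -228097/2 ≈ -1.1405e+5)
a = -28872
Z = -188249/2 (Z = -228097/2 + (88118 - 68194) = -228097/2 + 19924 = -188249/2 ≈ -94125.)
(Z + 239790)/(-27*(-55)*9 + a) = (-188249/2 + 239790)/(-27*(-55)*9 - 28872) = 291331/(2*(1485*9 - 28872)) = 291331/(2*(13365 - 28872)) = (291331/2)/(-15507) = (291331/2)*(-1/15507) = -291331/31014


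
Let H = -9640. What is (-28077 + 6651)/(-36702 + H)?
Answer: 10713/23171 ≈ 0.46235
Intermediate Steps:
(-28077 + 6651)/(-36702 + H) = (-28077 + 6651)/(-36702 - 9640) = -21426/(-46342) = -21426*(-1/46342) = 10713/23171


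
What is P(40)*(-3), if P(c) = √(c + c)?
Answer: -12*√5 ≈ -26.833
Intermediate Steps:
P(c) = √2*√c (P(c) = √(2*c) = √2*√c)
P(40)*(-3) = (√2*√40)*(-3) = (√2*(2*√10))*(-3) = (4*√5)*(-3) = -12*√5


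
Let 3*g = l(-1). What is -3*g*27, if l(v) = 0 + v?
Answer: 27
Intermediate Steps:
l(v) = v
g = -⅓ (g = (⅓)*(-1) = -⅓ ≈ -0.33333)
-3*g*27 = -3*(-⅓)*27 = 1*27 = 27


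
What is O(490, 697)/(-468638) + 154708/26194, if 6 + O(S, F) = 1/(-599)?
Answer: 21714410371063/3676513379714 ≈ 5.9063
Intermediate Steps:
O(S, F) = -3595/599 (O(S, F) = -6 + 1/(-599) = -6 - 1/599 = -3595/599)
O(490, 697)/(-468638) + 154708/26194 = -3595/599/(-468638) + 154708/26194 = -3595/599*(-1/468638) + 154708*(1/26194) = 3595/280714162 + 77354/13097 = 21714410371063/3676513379714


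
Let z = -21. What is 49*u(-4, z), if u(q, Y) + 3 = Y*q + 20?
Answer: 4949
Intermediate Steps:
u(q, Y) = 17 + Y*q (u(q, Y) = -3 + (Y*q + 20) = -3 + (20 + Y*q) = 17 + Y*q)
49*u(-4, z) = 49*(17 - 21*(-4)) = 49*(17 + 84) = 49*101 = 4949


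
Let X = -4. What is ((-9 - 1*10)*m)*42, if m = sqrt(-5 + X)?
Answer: -2394*I ≈ -2394.0*I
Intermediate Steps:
m = 3*I (m = sqrt(-5 - 4) = sqrt(-9) = 3*I ≈ 3.0*I)
((-9 - 1*10)*m)*42 = ((-9 - 1*10)*(3*I))*42 = ((-9 - 10)*(3*I))*42 = -57*I*42 = -2394*I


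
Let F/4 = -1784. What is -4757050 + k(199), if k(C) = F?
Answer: -4764186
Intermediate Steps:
F = -7136 (F = 4*(-1784) = -7136)
k(C) = -7136
-4757050 + k(199) = -4757050 - 7136 = -4764186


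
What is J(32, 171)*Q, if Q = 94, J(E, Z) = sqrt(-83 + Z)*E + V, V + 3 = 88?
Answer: 7990 + 6016*sqrt(22) ≈ 36208.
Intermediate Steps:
V = 85 (V = -3 + 88 = 85)
J(E, Z) = 85 + E*sqrt(-83 + Z) (J(E, Z) = sqrt(-83 + Z)*E + 85 = E*sqrt(-83 + Z) + 85 = 85 + E*sqrt(-83 + Z))
J(32, 171)*Q = (85 + 32*sqrt(-83 + 171))*94 = (85 + 32*sqrt(88))*94 = (85 + 32*(2*sqrt(22)))*94 = (85 + 64*sqrt(22))*94 = 7990 + 6016*sqrt(22)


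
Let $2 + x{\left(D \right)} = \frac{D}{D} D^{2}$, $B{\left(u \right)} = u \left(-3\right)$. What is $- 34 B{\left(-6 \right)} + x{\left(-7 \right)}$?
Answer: $-565$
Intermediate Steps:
$B{\left(u \right)} = - 3 u$
$x{\left(D \right)} = -2 + D^{2}$ ($x{\left(D \right)} = -2 + \frac{D}{D} D^{2} = -2 + 1 D^{2} = -2 + D^{2}$)
$- 34 B{\left(-6 \right)} + x{\left(-7 \right)} = - 34 \left(\left(-3\right) \left(-6\right)\right) - \left(2 - \left(-7\right)^{2}\right) = \left(-34\right) 18 + \left(-2 + 49\right) = -612 + 47 = -565$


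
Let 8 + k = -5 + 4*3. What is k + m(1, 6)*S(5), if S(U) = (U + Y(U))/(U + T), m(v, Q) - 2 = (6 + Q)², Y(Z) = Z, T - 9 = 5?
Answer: 1441/19 ≈ 75.842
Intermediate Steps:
T = 14 (T = 9 + 5 = 14)
k = -1 (k = -8 + (-5 + 4*3) = -8 + (-5 + 12) = -8 + 7 = -1)
m(v, Q) = 2 + (6 + Q)²
S(U) = 2*U/(14 + U) (S(U) = (U + U)/(U + 14) = (2*U)/(14 + U) = 2*U/(14 + U))
k + m(1, 6)*S(5) = -1 + (2 + (6 + 6)²)*(2*5/(14 + 5)) = -1 + (2 + 12²)*(2*5/19) = -1 + (2 + 144)*(2*5*(1/19)) = -1 + 146*(10/19) = -1 + 1460/19 = 1441/19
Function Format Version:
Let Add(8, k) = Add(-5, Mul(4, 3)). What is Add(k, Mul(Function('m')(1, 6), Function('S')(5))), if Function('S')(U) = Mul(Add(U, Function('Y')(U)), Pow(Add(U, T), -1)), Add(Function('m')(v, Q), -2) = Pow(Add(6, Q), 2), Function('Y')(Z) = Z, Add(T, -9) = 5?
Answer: Rational(1441, 19) ≈ 75.842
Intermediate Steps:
T = 14 (T = Add(9, 5) = 14)
k = -1 (k = Add(-8, Add(-5, Mul(4, 3))) = Add(-8, Add(-5, 12)) = Add(-8, 7) = -1)
Function('m')(v, Q) = Add(2, Pow(Add(6, Q), 2))
Function('S')(U) = Mul(2, U, Pow(Add(14, U), -1)) (Function('S')(U) = Mul(Add(U, U), Pow(Add(U, 14), -1)) = Mul(Mul(2, U), Pow(Add(14, U), -1)) = Mul(2, U, Pow(Add(14, U), -1)))
Add(k, Mul(Function('m')(1, 6), Function('S')(5))) = Add(-1, Mul(Add(2, Pow(Add(6, 6), 2)), Mul(2, 5, Pow(Add(14, 5), -1)))) = Add(-1, Mul(Add(2, Pow(12, 2)), Mul(2, 5, Pow(19, -1)))) = Add(-1, Mul(Add(2, 144), Mul(2, 5, Rational(1, 19)))) = Add(-1, Mul(146, Rational(10, 19))) = Add(-1, Rational(1460, 19)) = Rational(1441, 19)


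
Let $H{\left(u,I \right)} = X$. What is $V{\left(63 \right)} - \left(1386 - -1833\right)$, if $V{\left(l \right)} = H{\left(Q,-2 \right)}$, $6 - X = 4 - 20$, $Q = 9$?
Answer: $-3197$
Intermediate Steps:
$X = 22$ ($X = 6 - \left(4 - 20\right) = 6 - -16 = 6 + 16 = 22$)
$H{\left(u,I \right)} = 22$
$V{\left(l \right)} = 22$
$V{\left(63 \right)} - \left(1386 - -1833\right) = 22 - \left(1386 - -1833\right) = 22 - \left(1386 + 1833\right) = 22 - 3219 = -3197$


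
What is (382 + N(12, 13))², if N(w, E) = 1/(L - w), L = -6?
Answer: 47265625/324 ≈ 1.4588e+5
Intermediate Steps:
N(w, E) = 1/(-6 - w)
(382 + N(12, 13))² = (382 - 1/(6 + 12))² = (382 - 1/18)² = (6875/18)² = 47265625/324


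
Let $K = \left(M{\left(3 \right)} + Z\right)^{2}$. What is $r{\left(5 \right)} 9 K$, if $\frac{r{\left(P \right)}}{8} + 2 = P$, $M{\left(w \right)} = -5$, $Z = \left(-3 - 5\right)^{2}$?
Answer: $751896$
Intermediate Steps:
$Z = 64$ ($Z = \left(-8\right)^{2} = 64$)
$r{\left(P \right)} = -16 + 8 P$
$K = 3481$ ($K = \left(-5 + 64\right)^{2} = 59^{2} = 3481$)
$r{\left(5 \right)} 9 K = \left(-16 + 8 \cdot 5\right) 9 \cdot 3481 = \left(-16 + 40\right) 9 \cdot 3481 = 24 \cdot 9 \cdot 3481 = 216 \cdot 3481 = 751896$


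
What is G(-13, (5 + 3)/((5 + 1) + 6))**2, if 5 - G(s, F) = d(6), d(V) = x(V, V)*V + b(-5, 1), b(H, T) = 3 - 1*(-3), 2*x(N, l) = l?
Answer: 361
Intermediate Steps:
x(N, l) = l/2
b(H, T) = 6 (b(H, T) = 3 + 3 = 6)
d(V) = 6 + V**2/2 (d(V) = (V/2)*V + 6 = V**2/2 + 6 = 6 + V**2/2)
G(s, F) = -19 (G(s, F) = 5 - (6 + (1/2)*6**2) = 5 - (6 + (1/2)*36) = 5 - (6 + 18) = 5 - 1*24 = 5 - 24 = -19)
G(-13, (5 + 3)/((5 + 1) + 6))**2 = (-19)**2 = 361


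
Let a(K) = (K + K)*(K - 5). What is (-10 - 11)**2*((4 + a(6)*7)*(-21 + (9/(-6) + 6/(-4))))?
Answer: -931392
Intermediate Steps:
a(K) = 2*K*(-5 + K) (a(K) = (2*K)*(-5 + K) = 2*K*(-5 + K))
(-10 - 11)**2*((4 + a(6)*7)*(-21 + (9/(-6) + 6/(-4)))) = (-10 - 11)**2*((4 + (2*6*(-5 + 6))*7)*(-21 + (9/(-6) + 6/(-4)))) = (-21)**2*((4 + (2*6*1)*7)*(-21 + (9*(-1/6) + 6*(-1/4)))) = 441*((4 + 12*7)*(-21 + (-3/2 - 3/2))) = 441*((4 + 84)*(-21 - 3)) = 441*(88*(-24)) = 441*(-2112) = -931392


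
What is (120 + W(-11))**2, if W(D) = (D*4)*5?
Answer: 10000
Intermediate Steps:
W(D) = 20*D (W(D) = (4*D)*5 = 20*D)
(120 + W(-11))**2 = (120 + 20*(-11))**2 = (120 - 220)**2 = (-100)**2 = 10000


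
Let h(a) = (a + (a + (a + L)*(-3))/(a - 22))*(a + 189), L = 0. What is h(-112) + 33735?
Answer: 1673813/67 ≈ 24982.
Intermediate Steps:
h(a) = (189 + a)*(a - 2*a/(-22 + a)) (h(a) = (a + (a + (a + 0)*(-3))/(a - 22))*(a + 189) = (a + (a + a*(-3))/(-22 + a))*(189 + a) = (a + (a - 3*a)/(-22 + a))*(189 + a) = (a + (-2*a)/(-22 + a))*(189 + a) = (a - 2*a/(-22 + a))*(189 + a) = (189 + a)*(a - 2*a/(-22 + a)))
h(-112) + 33735 = -112*(-4536 + (-112)**2 + 165*(-112))/(-22 - 112) + 33735 = -112*(-4536 + 12544 - 18480)/(-134) + 33735 = -112*(-1/134)*(-10472) + 33735 = -586432/67 + 33735 = 1673813/67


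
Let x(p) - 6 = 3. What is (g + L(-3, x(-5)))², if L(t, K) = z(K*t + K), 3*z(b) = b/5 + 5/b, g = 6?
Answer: 1615441/72900 ≈ 22.160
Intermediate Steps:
x(p) = 9 (x(p) = 6 + 3 = 9)
z(b) = b/15 + 5/(3*b) (z(b) = (b/5 + 5/b)/3 = (5/b + b/5)/3 = b/15 + 5/(3*b))
L(t, K) = (25 + (K + K*t)²)/(15*(K + K*t)) (L(t, K) = (25 + (K*t + K)²)/(15*(K*t + K)) = (25 + (K + K*t)²)/(15*(K + K*t)))
(g + L(-3, x(-5)))² = (6 + (1/15)*(25 + 9²*(1 - 3)²)/(9*(1 - 3)))² = (6 + (1/15)*(⅑)*(25 + 81*(-2)²)/(-2))² = (6 + (1/15)*(⅑)*(-½)*(25 + 81*4))² = (6 + (1/15)*(⅑)*(-½)*(25 + 324))² = (6 + (1/15)*(⅑)*(-½)*349)² = (6 - 349/270)² = (1271/270)² = 1615441/72900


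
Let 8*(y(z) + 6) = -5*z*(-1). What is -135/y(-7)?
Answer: 1080/83 ≈ 13.012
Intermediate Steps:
y(z) = -6 + 5*z/8 (y(z) = -6 + (-5*z*(-1))/8 = -6 + (5*z)/8 = -6 + 5*z/8)
-135/y(-7) = -135/(-6 + (5/8)*(-7)) = -135/(-6 - 35/8) = -135/(-83/8) = -135*(-8/83) = 1080/83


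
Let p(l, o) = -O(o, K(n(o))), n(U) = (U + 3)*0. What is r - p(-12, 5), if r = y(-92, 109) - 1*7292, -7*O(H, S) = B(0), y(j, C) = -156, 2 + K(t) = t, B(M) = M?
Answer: -7448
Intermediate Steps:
n(U) = 0 (n(U) = (3 + U)*0 = 0)
K(t) = -2 + t
O(H, S) = 0 (O(H, S) = -⅐*0 = 0)
r = -7448 (r = -156 - 1*7292 = -156 - 7292 = -7448)
p(l, o) = 0 (p(l, o) = -1*0 = 0)
r - p(-12, 5) = -7448 - 1*0 = -7448 + 0 = -7448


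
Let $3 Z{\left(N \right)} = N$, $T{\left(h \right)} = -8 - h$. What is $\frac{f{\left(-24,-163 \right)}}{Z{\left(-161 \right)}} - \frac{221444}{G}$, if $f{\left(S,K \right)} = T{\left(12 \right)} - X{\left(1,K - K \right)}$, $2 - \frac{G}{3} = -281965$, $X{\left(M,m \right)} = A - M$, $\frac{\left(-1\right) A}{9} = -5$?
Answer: $\frac{624436}{670887} \approx 0.93076$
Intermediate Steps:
$A = 45$ ($A = \left(-9\right) \left(-5\right) = 45$)
$Z{\left(N \right)} = \frac{N}{3}$
$X{\left(M,m \right)} = 45 - M$
$G = 845901$ ($G = 6 - -845895 = 6 + 845895 = 845901$)
$f{\left(S,K \right)} = -64$ ($f{\left(S,K \right)} = \left(-8 - 12\right) - \left(45 - 1\right) = -20 - 44 = -64$)
$\frac{f{\left(-24,-163 \right)}}{Z{\left(-161 \right)}} - \frac{221444}{G} = - \frac{64}{\frac{1}{3} \left(-161\right)} - \frac{221444}{845901} = - \frac{64}{- \frac{161}{3}} - \frac{7636}{29169} = \left(-64\right) \left(- \frac{3}{161}\right) - \frac{7636}{29169} = \frac{192}{161} - \frac{7636}{29169} = \frac{624436}{670887}$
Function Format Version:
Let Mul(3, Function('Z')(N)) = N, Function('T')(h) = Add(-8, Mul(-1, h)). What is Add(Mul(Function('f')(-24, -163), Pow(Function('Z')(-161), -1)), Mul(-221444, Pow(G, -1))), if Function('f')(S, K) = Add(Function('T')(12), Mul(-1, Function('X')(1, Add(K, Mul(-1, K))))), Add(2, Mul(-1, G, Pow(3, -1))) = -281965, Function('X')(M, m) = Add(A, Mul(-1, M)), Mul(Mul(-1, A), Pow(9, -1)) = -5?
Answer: Rational(624436, 670887) ≈ 0.93076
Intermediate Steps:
A = 45 (A = Mul(-9, -5) = 45)
Function('Z')(N) = Mul(Rational(1, 3), N)
Function('X')(M, m) = Add(45, Mul(-1, M))
G = 845901 (G = Add(6, Mul(-3, -281965)) = Add(6, 845895) = 845901)
Function('f')(S, K) = -64 (Function('f')(S, K) = Add(Add(-8, Mul(-1, 12)), Mul(-1, Add(45, Mul(-1, 1)))) = Add(Add(-8, -12), Mul(-1, Add(45, -1))) = Add(-20, Mul(-1, 44)) = Add(-20, -44) = -64)
Add(Mul(Function('f')(-24, -163), Pow(Function('Z')(-161), -1)), Mul(-221444, Pow(G, -1))) = Add(Mul(-64, Pow(Mul(Rational(1, 3), -161), -1)), Mul(-221444, Pow(845901, -1))) = Add(Mul(-64, Pow(Rational(-161, 3), -1)), Mul(-221444, Rational(1, 845901))) = Add(Mul(-64, Rational(-3, 161)), Rational(-7636, 29169)) = Add(Rational(192, 161), Rational(-7636, 29169)) = Rational(624436, 670887)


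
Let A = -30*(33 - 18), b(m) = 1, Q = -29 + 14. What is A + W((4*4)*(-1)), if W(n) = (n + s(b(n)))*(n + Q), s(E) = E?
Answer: 15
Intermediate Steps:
Q = -15
W(n) = (1 + n)*(-15 + n) (W(n) = (n + 1)*(n - 15) = (1 + n)*(-15 + n))
A = -450 (A = -30*15 = -450)
A + W((4*4)*(-1)) = -450 + (-15 + ((4*4)*(-1))² - 14*4*4*(-1)) = -450 + (-15 + (16*(-1))² - 224*(-1)) = -450 + (-15 + (-16)² - 14*(-16)) = -450 + (-15 + 256 + 224) = -450 + 465 = 15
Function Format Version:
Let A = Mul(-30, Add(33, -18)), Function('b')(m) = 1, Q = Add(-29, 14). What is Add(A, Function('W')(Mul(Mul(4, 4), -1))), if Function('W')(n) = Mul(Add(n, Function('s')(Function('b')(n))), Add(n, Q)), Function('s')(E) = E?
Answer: 15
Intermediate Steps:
Q = -15
Function('W')(n) = Mul(Add(1, n), Add(-15, n)) (Function('W')(n) = Mul(Add(n, 1), Add(n, -15)) = Mul(Add(1, n), Add(-15, n)))
A = -450 (A = Mul(-30, 15) = -450)
Add(A, Function('W')(Mul(Mul(4, 4), -1))) = Add(-450, Add(-15, Pow(Mul(Mul(4, 4), -1), 2), Mul(-14, Mul(Mul(4, 4), -1)))) = Add(-450, Add(-15, Pow(Mul(16, -1), 2), Mul(-14, Mul(16, -1)))) = Add(-450, Add(-15, Pow(-16, 2), Mul(-14, -16))) = Add(-450, Add(-15, 256, 224)) = Add(-450, 465) = 15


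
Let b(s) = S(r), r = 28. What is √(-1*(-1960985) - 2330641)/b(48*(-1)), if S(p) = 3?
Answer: 14*I*√1886/3 ≈ 202.66*I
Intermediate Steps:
b(s) = 3
√(-1*(-1960985) - 2330641)/b(48*(-1)) = √(-1*(-1960985) - 2330641)/3 = √(1960985 - 2330641)*(⅓) = √(-369656)*(⅓) = (14*I*√1886)*(⅓) = 14*I*√1886/3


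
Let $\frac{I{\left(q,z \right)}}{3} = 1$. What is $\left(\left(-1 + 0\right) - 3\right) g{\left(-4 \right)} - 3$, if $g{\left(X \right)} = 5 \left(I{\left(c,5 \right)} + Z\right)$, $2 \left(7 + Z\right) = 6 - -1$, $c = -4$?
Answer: $7$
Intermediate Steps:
$I{\left(q,z \right)} = 3$ ($I{\left(q,z \right)} = 3 \cdot 1 = 3$)
$Z = - \frac{7}{2}$ ($Z = -7 + \frac{6 - -1}{2} = -7 + \frac{6 + 1}{2} = -7 + \frac{1}{2} \cdot 7 = -7 + \frac{7}{2} = - \frac{7}{2} \approx -3.5$)
$g{\left(X \right)} = - \frac{5}{2}$ ($g{\left(X \right)} = 5 \left(3 - \frac{7}{2}\right) = 5 \left(- \frac{1}{2}\right) = - \frac{5}{2}$)
$\left(\left(-1 + 0\right) - 3\right) g{\left(-4 \right)} - 3 = \left(\left(-1 + 0\right) - 3\right) \left(- \frac{5}{2}\right) - 3 = \left(-1 - 3\right) \left(- \frac{5}{2}\right) - 3 = \left(-4\right) \left(- \frac{5}{2}\right) - 3 = 10 - 3 = 7$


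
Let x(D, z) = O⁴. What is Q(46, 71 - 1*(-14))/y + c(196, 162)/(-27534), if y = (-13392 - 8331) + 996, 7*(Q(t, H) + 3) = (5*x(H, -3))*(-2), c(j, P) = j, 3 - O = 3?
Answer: -221105/31705401 ≈ -0.0069737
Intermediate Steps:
O = 0 (O = 3 - 1*3 = 3 - 3 = 0)
x(D, z) = 0 (x(D, z) = 0⁴ = 0)
Q(t, H) = -3 (Q(t, H) = -3 + ((5*0)*(-2))/7 = -3 + (0*(-2))/7 = -3 + (⅐)*0 = -3 + 0 = -3)
y = -20727 (y = -21723 + 996 = -20727)
Q(46, 71 - 1*(-14))/y + c(196, 162)/(-27534) = -3/(-20727) + 196/(-27534) = -3*(-1/20727) + 196*(-1/27534) = 1/6909 - 98/13767 = -221105/31705401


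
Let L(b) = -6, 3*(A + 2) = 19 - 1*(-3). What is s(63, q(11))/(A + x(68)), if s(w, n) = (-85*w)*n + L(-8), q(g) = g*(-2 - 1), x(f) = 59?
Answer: 530127/193 ≈ 2746.8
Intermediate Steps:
A = 16/3 (A = -2 + (19 - 1*(-3))/3 = -2 + (19 + 3)/3 = -2 + (⅓)*22 = -2 + 22/3 = 16/3 ≈ 5.3333)
q(g) = -3*g (q(g) = g*(-3) = -3*g)
s(w, n) = -6 - 85*n*w (s(w, n) = (-85*w)*n - 6 = -85*n*w - 6 = -6 - 85*n*w)
s(63, q(11))/(A + x(68)) = (-6 - 85*(-3*11)*63)/(16/3 + 59) = (-6 - 85*(-33)*63)/(193/3) = (-6 + 176715)*(3/193) = 176709*(3/193) = 530127/193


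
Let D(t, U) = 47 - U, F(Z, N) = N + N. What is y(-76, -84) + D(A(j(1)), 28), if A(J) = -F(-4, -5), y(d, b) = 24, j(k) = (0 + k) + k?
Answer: 43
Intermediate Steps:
j(k) = 2*k (j(k) = k + k = 2*k)
F(Z, N) = 2*N
A(J) = 10 (A(J) = -2*(-5) = -1*(-10) = 10)
y(-76, -84) + D(A(j(1)), 28) = 24 + (47 - 1*28) = 24 + (47 - 28) = 24 + 19 = 43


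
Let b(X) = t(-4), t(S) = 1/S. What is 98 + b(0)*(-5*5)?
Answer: 417/4 ≈ 104.25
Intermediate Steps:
b(X) = -¼ (b(X) = 1/(-4) = -¼)
98 + b(0)*(-5*5) = 98 - (-5)*5/4 = 98 - ¼*(-25) = 98 + 25/4 = 417/4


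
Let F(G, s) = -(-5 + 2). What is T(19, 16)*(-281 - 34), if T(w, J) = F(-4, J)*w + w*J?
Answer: -113715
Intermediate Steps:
F(G, s) = 3 (F(G, s) = -1*(-3) = 3)
T(w, J) = 3*w + J*w (T(w, J) = 3*w + w*J = 3*w + J*w)
T(19, 16)*(-281 - 34) = (19*(3 + 16))*(-281 - 34) = (19*19)*(-315) = 361*(-315) = -113715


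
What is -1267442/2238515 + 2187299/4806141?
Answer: -1195203340337/10758618720615 ≈ -0.11109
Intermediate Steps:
-1267442/2238515 + 2187299/4806141 = -1195203340337/10758618720615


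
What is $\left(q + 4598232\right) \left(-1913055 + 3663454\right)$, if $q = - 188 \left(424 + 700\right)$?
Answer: $7678860381080$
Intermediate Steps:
$q = -211312$ ($q = \left(-188\right) 1124 = -211312$)
$\left(q + 4598232\right) \left(-1913055 + 3663454\right) = \left(-211312 + 4598232\right) \left(-1913055 + 3663454\right) = 4386920 \cdot 1750399 = 7678860381080$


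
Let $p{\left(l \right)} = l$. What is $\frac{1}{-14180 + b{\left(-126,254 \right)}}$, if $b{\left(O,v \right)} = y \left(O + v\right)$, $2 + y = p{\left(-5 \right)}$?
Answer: $- \frac{1}{15076} \approx -6.6331 \cdot 10^{-5}$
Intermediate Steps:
$y = -7$ ($y = -2 - 5 = -7$)
$b{\left(O,v \right)} = - 7 O - 7 v$ ($b{\left(O,v \right)} = - 7 \left(O + v\right) = - 7 O - 7 v$)
$\frac{1}{-14180 + b{\left(-126,254 \right)}} = \frac{1}{-14180 - 896} = \frac{1}{-15076} = - \frac{1}{15076}$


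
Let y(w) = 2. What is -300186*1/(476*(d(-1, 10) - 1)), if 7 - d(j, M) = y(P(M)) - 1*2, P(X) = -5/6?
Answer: -2943/28 ≈ -105.11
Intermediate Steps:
P(X) = -⅚ (P(X) = -5*⅙ = -⅚)
d(j, M) = 7 (d(j, M) = 7 - (2 - 1*2) = 7 - (2 - 2) = 7 - 1*0 = 7 + 0 = 7)
-300186*1/(476*(d(-1, 10) - 1)) = -300186*1/(476*(7 - 1)) = -300186/(6*476) = -300186/2856 = -300186*1/2856 = -2943/28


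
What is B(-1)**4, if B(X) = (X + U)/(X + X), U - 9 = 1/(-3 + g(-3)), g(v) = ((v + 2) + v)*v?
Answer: 28398241/104976 ≈ 270.52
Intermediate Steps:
g(v) = v*(2 + 2*v) (g(v) = ((2 + v) + v)*v = (2 + 2*v)*v = v*(2 + 2*v))
U = 82/9 (U = 9 + 1/(-3 + 2*(-3)*(1 - 3)) = 9 + 1/(-3 + 2*(-3)*(-2)) = 9 + 1/(-3 + 12) = 9 + 1/9 = 82/9 ≈ 9.1111)
B(X) = (82/9 + X)/(2*X) (B(X) = (X + 82/9)/(X + X) = (82/9 + X)/((2*X)) = (82/9 + X)*(1/(2*X)) = (82/9 + X)/(2*X))
B(-1)**4 = ((1/18)*(82 + 9*(-1))/(-1))**4 = ((1/18)*(-1)*(82 - 9))**4 = ((1/18)*(-1)*73)**4 = (-73/18)**4 = 28398241/104976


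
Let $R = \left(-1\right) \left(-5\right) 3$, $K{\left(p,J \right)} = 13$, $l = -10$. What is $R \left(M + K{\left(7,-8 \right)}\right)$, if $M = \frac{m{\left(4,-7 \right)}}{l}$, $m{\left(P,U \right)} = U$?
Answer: $\frac{411}{2} \approx 205.5$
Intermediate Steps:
$R = 15$ ($R = 5 \cdot 3 = 15$)
$M = \frac{7}{10}$ ($M = - \frac{7}{-10} = \left(-7\right) \left(- \frac{1}{10}\right) = \frac{7}{10} \approx 0.7$)
$R \left(M + K{\left(7,-8 \right)}\right) = 15 \left(\frac{7}{10} + 13\right) = 15 \cdot \frac{137}{10} = \frac{411}{2}$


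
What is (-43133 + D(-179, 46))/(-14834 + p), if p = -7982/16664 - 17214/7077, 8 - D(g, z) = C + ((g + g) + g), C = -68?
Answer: 835738593760/291622282577 ≈ 2.8658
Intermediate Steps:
D(g, z) = 76 - 3*g (D(g, z) = 8 - (-68 + ((g + g) + g)) = 8 - (-68 + (2*g + g)) = 8 - (-68 + 3*g) = 8 + (68 - 3*g) = 76 - 3*g)
p = -57223785/19655188 (p = -7982*1/16664 - 17214*1/7077 = -3991/8332 - 5738/2359 = -57223785/19655188 ≈ -2.9114)
(-43133 + D(-179, 46))/(-14834 + p) = (-43133 + (76 - 3*(-179)))/(-14834 - 57223785/19655188) = (-43133 + (76 + 537))/(-291622282577/19655188) = (-43133 + 613)*(-19655188/291622282577) = -42520*(-19655188/291622282577) = 835738593760/291622282577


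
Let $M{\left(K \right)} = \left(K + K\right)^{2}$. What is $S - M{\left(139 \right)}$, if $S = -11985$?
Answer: $-89269$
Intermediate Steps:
$M{\left(K \right)} = 4 K^{2}$ ($M{\left(K \right)} = \left(2 K\right)^{2} = 4 K^{2}$)
$S - M{\left(139 \right)} = -11985 - 4 \cdot 139^{2} = -11985 - 4 \cdot 19321 = -11985 - 77284 = -89269$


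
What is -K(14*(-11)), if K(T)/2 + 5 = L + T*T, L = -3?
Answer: -47416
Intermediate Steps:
K(T) = -16 + 2*T² (K(T) = -10 + 2*(-3 + T*T) = -10 + 2*(-3 + T²) = -10 + (-6 + 2*T²) = -16 + 2*T²)
-K(14*(-11)) = -(-16 + 2*(14*(-11))²) = -(-16 + 2*(-154)²) = -(-16 + 2*23716) = -(-16 + 47432) = -1*47416 = -47416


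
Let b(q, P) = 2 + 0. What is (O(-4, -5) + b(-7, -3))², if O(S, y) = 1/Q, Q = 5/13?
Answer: 529/25 ≈ 21.160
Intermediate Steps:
Q = 5/13 (Q = 5*(1/13) = 5/13 ≈ 0.38462)
b(q, P) = 2
O(S, y) = 13/5 (O(S, y) = 1/(5/13) = 13/5)
(O(-4, -5) + b(-7, -3))² = (13/5 + 2)² = (23/5)² = 529/25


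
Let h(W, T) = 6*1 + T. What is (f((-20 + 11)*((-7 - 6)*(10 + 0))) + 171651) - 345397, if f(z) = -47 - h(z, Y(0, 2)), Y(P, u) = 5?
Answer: -173804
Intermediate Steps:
h(W, T) = 6 + T
f(z) = -58 (f(z) = -47 - (6 + 5) = -47 - 1*11 = -47 - 11 = -58)
(f((-20 + 11)*((-7 - 6)*(10 + 0))) + 171651) - 345397 = (-58 + 171651) - 345397 = 171593 - 345397 = -173804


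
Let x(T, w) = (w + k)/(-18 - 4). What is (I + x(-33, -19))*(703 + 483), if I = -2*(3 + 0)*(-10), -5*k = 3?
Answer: 3971914/55 ≈ 72217.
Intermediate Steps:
k = -⅗ (k = -⅕*3 = -⅗ ≈ -0.60000)
x(T, w) = 3/110 - w/22 (x(T, w) = (w - ⅗)/(-18 - 4) = (-⅗ + w)/(-22) = (-⅗ + w)*(-1/22) = 3/110 - w/22)
I = 60 (I = -2*3*(-10) = -6*(-10) = -1*(-60) = 60)
(I + x(-33, -19))*(703 + 483) = (60 + (3/110 - 1/22*(-19)))*(703 + 483) = (60 + (3/110 + 19/22))*1186 = (60 + 49/55)*1186 = (3349/55)*1186 = 3971914/55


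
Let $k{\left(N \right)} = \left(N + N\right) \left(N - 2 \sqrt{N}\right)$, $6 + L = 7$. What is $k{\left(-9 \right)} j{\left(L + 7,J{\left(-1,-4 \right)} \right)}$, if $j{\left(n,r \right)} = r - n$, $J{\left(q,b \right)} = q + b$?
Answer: $-2106 - 1404 i \approx -2106.0 - 1404.0 i$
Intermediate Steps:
$L = 1$ ($L = -6 + 7 = 1$)
$J{\left(q,b \right)} = b + q$
$k{\left(N \right)} = 2 N \left(N - 2 \sqrt{N}\right)$
$k{\left(-9 \right)} j{\left(L + 7,J{\left(-1,-4 \right)} \right)} = \left(- 4 \left(-9\right)^{\frac{3}{2}} + 2 \left(-9\right)^{2}\right) \left(\left(-4 - 1\right) - \left(1 + 7\right)\right) = \left(- 4 \left(- 27 i\right) + 2 \cdot 81\right) \left(-5 - 8\right) = \left(108 i + 162\right) \left(-5 - 8\right) = \left(162 + 108 i\right) \left(-13\right) = -2106 - 1404 i$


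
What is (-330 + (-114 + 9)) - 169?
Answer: -604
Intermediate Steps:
(-330 + (-114 + 9)) - 169 = (-330 - 105) - 169 = -435 - 169 = -604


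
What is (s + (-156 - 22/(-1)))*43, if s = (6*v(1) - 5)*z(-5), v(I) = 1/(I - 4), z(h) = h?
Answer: -4257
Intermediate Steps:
v(I) = 1/(-4 + I)
s = 35 (s = (6/(-4 + 1) - 5)*(-5) = (6/(-3) - 5)*(-5) = (6*(-⅓) - 5)*(-5) = (-2 - 5)*(-5) = -7*(-5) = 35)
(s + (-156 - 22/(-1)))*43 = (35 + (-156 - 22/(-1)))*43 = (35 + (-156 - 22*(-1)))*43 = (35 + (-156 + 22))*43 = (35 - 134)*43 = -99*43 = -4257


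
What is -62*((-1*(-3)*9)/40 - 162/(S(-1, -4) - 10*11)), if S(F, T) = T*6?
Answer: -156519/1340 ≈ -116.81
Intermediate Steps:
S(F, T) = 6*T
-62*((-1*(-3)*9)/40 - 162/(S(-1, -4) - 10*11)) = -62*((-1*(-3)*9)/40 - 162/(6*(-4) - 10*11)) = -62*((3*9)*(1/40) - 162/(-24 - 110)) = -62*(27*(1/40) - 162/(-134)) = -62*(27/40 - 162*(-1/134)) = -62*(27/40 + 81/67) = -62*5049/2680 = -156519/1340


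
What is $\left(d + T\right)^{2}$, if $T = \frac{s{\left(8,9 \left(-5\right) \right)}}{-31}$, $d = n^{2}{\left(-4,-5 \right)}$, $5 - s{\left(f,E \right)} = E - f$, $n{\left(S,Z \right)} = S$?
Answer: $\frac{191844}{961} \approx 199.63$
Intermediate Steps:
$s{\left(f,E \right)} = 5 + f - E$ ($s{\left(f,E \right)} = 5 - \left(E - f\right) = 5 + f - E$)
$d = 16$ ($d = \left(-4\right)^{2} = 16$)
$T = - \frac{58}{31}$ ($T = \frac{5 + 8 - 9 \left(-5\right)}{-31} = \left(5 + 8 - -45\right) \left(- \frac{1}{31}\right) = \left(5 + 8 + 45\right) \left(- \frac{1}{31}\right) = 58 \left(- \frac{1}{31}\right) = - \frac{58}{31} \approx -1.871$)
$\left(d + T\right)^{2} = \left(16 - \frac{58}{31}\right)^{2} = \left(\frac{438}{31}\right)^{2} = \frac{191844}{961}$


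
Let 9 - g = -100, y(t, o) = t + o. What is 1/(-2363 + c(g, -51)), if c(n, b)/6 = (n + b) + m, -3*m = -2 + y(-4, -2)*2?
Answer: -1/1987 ≈ -0.00050327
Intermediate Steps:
y(t, o) = o + t
g = 109 (g = 9 - 1*(-100) = 9 + 100 = 109)
m = 14/3 (m = -(-2 + (-2 - 4)*2)/3 = -(-2 - 6*2)/3 = -(-2 - 12)/3 = -1/3*(-14) = 14/3 ≈ 4.6667)
c(n, b) = 28 + 6*b + 6*n (c(n, b) = 6*((n + b) + 14/3) = 6*((b + n) + 14/3) = 6*(14/3 + b + n) = 28 + 6*b + 6*n)
1/(-2363 + c(g, -51)) = 1/(-2363 + (28 + 6*(-51) + 6*109)) = 1/(-2363 + (28 - 306 + 654)) = 1/(-2363 + 376) = 1/(-1987) = -1/1987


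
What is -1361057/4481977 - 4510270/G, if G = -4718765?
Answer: 2758483653837/4229879239681 ≈ 0.65214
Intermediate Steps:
-1361057/4481977 - 4510270/G = -1361057/4481977 - 4510270/(-4718765) = -1361057*1/4481977 - 4510270*(-1/4718765) = -1361057/4481977 + 902054/943753 = 2758483653837/4229879239681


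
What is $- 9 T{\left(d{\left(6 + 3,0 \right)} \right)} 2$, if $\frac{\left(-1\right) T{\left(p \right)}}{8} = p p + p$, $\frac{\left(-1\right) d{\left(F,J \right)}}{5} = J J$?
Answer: $0$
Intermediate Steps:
$d{\left(F,J \right)} = - 5 J^{2}$ ($d{\left(F,J \right)} = - 5 J J = - 5 J^{2}$)
$T{\left(p \right)} = - 8 p - 8 p^{2}$ ($T{\left(p \right)} = - 8 \left(p p + p\right) = - 8 \left(p^{2} + p\right) = - 8 \left(p + p^{2}\right) = - 8 p - 8 p^{2}$)
$- 9 T{\left(d{\left(6 + 3,0 \right)} \right)} 2 = - 9 \left(- 8 \left(- 5 \cdot 0^{2}\right) \left(1 - 5 \cdot 0^{2}\right)\right) 2 = - 9 \left(- 8 \left(\left(-5\right) 0\right) \left(1 - 0\right)\right) 2 = - 9 \left(\left(-8\right) 0 \left(1 + 0\right)\right) 2 = - 9 \left(\left(-8\right) 0 \cdot 1\right) 2 = \left(-9\right) 0 \cdot 2 = 0 \cdot 2 = 0$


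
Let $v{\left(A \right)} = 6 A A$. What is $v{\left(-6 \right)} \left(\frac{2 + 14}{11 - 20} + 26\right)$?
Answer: $5232$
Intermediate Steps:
$v{\left(A \right)} = 6 A^{2}$
$v{\left(-6 \right)} \left(\frac{2 + 14}{11 - 20} + 26\right) = 6 \left(-6\right)^{2} \left(\frac{2 + 14}{11 - 20} + 26\right) = 6 \cdot 36 \left(\frac{16}{-9} + 26\right) = 216 \left(16 \left(- \frac{1}{9}\right) + 26\right) = 216 \left(- \frac{16}{9} + 26\right) = 216 \cdot \frac{218}{9} = 5232$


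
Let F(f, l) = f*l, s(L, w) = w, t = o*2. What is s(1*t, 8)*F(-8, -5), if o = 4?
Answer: 320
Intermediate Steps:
t = 8 (t = 4*2 = 8)
s(1*t, 8)*F(-8, -5) = 8*(-8*(-5)) = 8*40 = 320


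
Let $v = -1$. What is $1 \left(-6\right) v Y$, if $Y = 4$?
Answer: $24$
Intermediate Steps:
$1 \left(-6\right) v Y = 1 \left(-6\right) \left(-1\right) 4 = \left(-6\right) \left(-1\right) 4 = 6 \cdot 4 = 24$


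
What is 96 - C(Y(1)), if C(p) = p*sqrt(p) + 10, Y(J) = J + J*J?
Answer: 86 - 2*sqrt(2) ≈ 83.172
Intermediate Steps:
Y(J) = J + J**2
C(p) = 10 + p**(3/2) (C(p) = p**(3/2) + 10 = 10 + p**(3/2))
96 - C(Y(1)) = 96 - (10 + (1*(1 + 1))**(3/2)) = 96 - (10 + (1*2)**(3/2)) = 96 - (10 + 2**(3/2)) = 96 - (10 + 2*sqrt(2)) = 96 + (-10 - 2*sqrt(2)) = 86 - 2*sqrt(2)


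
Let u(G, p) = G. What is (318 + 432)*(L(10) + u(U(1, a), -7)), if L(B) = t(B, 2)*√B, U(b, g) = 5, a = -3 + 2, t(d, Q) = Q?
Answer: 3750 + 1500*√10 ≈ 8493.4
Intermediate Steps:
a = -1
L(B) = 2*√B
(318 + 432)*(L(10) + u(U(1, a), -7)) = (318 + 432)*(2*√10 + 5) = 750*(5 + 2*√10) = 3750 + 1500*√10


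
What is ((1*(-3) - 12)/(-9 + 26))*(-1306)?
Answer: 19590/17 ≈ 1152.4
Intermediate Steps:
((1*(-3) - 12)/(-9 + 26))*(-1306) = ((-3 - 12)/17)*(-1306) = -15*1/17*(-1306) = -15/17*(-1306) = 19590/17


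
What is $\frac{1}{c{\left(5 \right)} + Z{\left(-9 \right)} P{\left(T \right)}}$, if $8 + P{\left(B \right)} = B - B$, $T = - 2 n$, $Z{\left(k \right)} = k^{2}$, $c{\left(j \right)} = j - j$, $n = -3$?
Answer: $- \frac{1}{648} \approx -0.0015432$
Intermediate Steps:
$c{\left(j \right)} = 0$
$T = 6$ ($T = \left(-2\right) \left(-3\right) = 6$)
$P{\left(B \right)} = -8$ ($P{\left(B \right)} = -8 + \left(B - B\right) = -8 + 0 = -8$)
$\frac{1}{c{\left(5 \right)} + Z{\left(-9 \right)} P{\left(T \right)}} = \frac{1}{0 + \left(-9\right)^{2} \left(-8\right)} = \frac{1}{0 + 81 \left(-8\right)} = \frac{1}{0 - 648} = \frac{1}{-648} = - \frac{1}{648}$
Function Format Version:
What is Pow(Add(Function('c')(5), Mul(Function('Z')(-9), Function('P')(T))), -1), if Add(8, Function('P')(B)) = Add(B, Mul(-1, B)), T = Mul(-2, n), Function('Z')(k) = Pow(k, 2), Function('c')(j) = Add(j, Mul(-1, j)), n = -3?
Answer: Rational(-1, 648) ≈ -0.0015432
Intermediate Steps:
Function('c')(j) = 0
T = 6 (T = Mul(-2, -3) = 6)
Function('P')(B) = -8 (Function('P')(B) = Add(-8, Add(B, Mul(-1, B))) = Add(-8, 0) = -8)
Pow(Add(Function('c')(5), Mul(Function('Z')(-9), Function('P')(T))), -1) = Pow(Add(0, Mul(Pow(-9, 2), -8)), -1) = Pow(Add(0, Mul(81, -8)), -1) = Pow(Add(0, -648), -1) = Pow(-648, -1) = Rational(-1, 648)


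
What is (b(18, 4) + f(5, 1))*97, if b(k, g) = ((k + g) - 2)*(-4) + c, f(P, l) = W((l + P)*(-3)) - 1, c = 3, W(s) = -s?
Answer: -5820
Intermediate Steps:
f(P, l) = -1 + 3*P + 3*l (f(P, l) = -(l + P)*(-3) - 1 = -(P + l)*(-3) - 1 = -(-3*P - 3*l) - 1 = (3*P + 3*l) - 1 = -1 + 3*P + 3*l)
b(k, g) = 11 - 4*g - 4*k (b(k, g) = ((k + g) - 2)*(-4) + 3 = ((g + k) - 2)*(-4) + 3 = (-2 + g + k)*(-4) + 3 = (8 - 4*g - 4*k) + 3 = 11 - 4*g - 4*k)
(b(18, 4) + f(5, 1))*97 = ((11 - 4*4 - 4*18) + (-1 + 3*5 + 3*1))*97 = ((11 - 16 - 72) + (-1 + 15 + 3))*97 = (-77 + 17)*97 = -60*97 = -5820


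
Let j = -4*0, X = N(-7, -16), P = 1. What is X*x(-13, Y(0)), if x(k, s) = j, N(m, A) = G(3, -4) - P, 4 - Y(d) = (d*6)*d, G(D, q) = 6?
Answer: 0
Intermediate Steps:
Y(d) = 4 - 6*d² (Y(d) = 4 - d*6*d = 4 - 6*d*d = 4 - 6*d²)
N(m, A) = 5 (N(m, A) = 6 - 1*1 = 6 - 1 = 5)
X = 5
j = 0
x(k, s) = 0
X*x(-13, Y(0)) = 5*0 = 0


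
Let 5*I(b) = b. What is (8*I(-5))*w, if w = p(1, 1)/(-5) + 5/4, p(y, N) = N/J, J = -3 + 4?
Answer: -42/5 ≈ -8.4000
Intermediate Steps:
J = 1
I(b) = b/5
p(y, N) = N (p(y, N) = N/1 = N*1 = N)
w = 21/20 (w = 1/(-5) + 5/4 = 1*(-1/5) + 5*(1/4) = -1/5 + 5/4 = 21/20 ≈ 1.0500)
(8*I(-5))*w = (8*((1/5)*(-5)))*(21/20) = (8*(-1))*(21/20) = -8*21/20 = -42/5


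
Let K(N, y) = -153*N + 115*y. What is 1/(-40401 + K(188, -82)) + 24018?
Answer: 1887694709/78595 ≈ 24018.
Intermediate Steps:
1/(-40401 + K(188, -82)) + 24018 = 1/(-40401 + (-153*188 + 115*(-82))) + 24018 = 1/(-40401 + (-28764 - 9430)) + 24018 = 1/(-40401 - 38194) + 24018 = 1/(-78595) + 24018 = -1/78595 + 24018 = 1887694709/78595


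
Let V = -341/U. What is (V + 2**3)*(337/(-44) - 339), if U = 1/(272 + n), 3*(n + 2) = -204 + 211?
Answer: 4249073969/132 ≈ 3.2190e+7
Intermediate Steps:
n = 1/3 (n = -2 + (-204 + 211)/3 = -2 + (1/3)*7 = -2 + 7/3 = 1/3 ≈ 0.33333)
U = 3/817 (U = 1/(272 + 1/3) = 1/(817/3) = 3/817 ≈ 0.0036720)
V = -278597/3 (V = -341/3/817 = -341*817/3 = -278597/3 ≈ -92866.)
(V + 2**3)*(337/(-44) - 339) = (-278597/3 + 2**3)*(337/(-44) - 339) = (-278597/3 + 8)*(337*(-1/44) - 339) = -278573*(-337/44 - 339)/3 = -278573/3*(-15253/44) = 4249073969/132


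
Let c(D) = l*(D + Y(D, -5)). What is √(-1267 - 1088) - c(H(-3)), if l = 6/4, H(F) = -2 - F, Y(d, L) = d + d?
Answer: -9/2 + I*√2355 ≈ -4.5 + 48.528*I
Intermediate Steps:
Y(d, L) = 2*d
l = 3/2 (l = 6*(¼) = 3/2 ≈ 1.5000)
c(D) = 9*D/2 (c(D) = 3*(D + 2*D)/2 = 3*(3*D)/2 = 9*D/2)
√(-1267 - 1088) - c(H(-3)) = √(-1267 - 1088) - 9*(-2 - 1*(-3))/2 = √(-2355) - 9*(-2 + 3)/2 = I*√2355 - 9/2 = -9/2 + I*√2355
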